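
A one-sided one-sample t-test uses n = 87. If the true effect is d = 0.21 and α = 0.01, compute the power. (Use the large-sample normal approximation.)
Power ≈ 0.36

Power calculation (one-sample t-test, normal approximation):
z_β = d · √n - z_α
z_β = 0.21 · √87 - 2.326
z_β = 0.21 · 9.327 - 2.326
z_β = -0.368

Power = Φ(z_β) = Φ(-0.368) ≈ 0.357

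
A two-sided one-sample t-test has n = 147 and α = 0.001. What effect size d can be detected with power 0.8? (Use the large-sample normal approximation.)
d ≈ 0.34

Minimum detectable effect (one-sample t-test, normal approximation):
d = (z_{α/2} + z_β) / √n
d = (3.291 + 0.842) / √147
d = 4.132 / 12.124
d ≈ 0.34

By Cohen's convention (0.2 small / 0.5 medium / 0.8 large): small effect.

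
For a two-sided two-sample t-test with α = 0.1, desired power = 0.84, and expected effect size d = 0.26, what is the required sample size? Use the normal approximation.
n = 207 per group

Sample size formula (two-sample t-test, normal approximation):
n = 2 · ((z_{α/2} + z_β) / d)²

z_{α/2} = 1.645 (for α = 0.1, two-sided)
z_β = 0.994 (for power = 0.84)
d = 0.26

n = 2 · ((1.645 + 0.994) / 0.26)²
n = 2 · (10.150)²
n ≈ 206.04
Round up to the next whole number: n = 207 per group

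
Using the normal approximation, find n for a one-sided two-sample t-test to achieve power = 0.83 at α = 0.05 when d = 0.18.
n = 417 per group

Sample size formula (two-sample t-test, normal approximation):
n = 2 · ((z_α + z_β) / d)²

z_α = 1.645 (for α = 0.05, one-sided)
z_β = 0.954 (for power = 0.83)
d = 0.18

n = 2 · ((1.645 + 0.954) / 0.18)²
n = 2 · (14.439)²
n ≈ 416.97
Round up to the next whole number: n = 417 per group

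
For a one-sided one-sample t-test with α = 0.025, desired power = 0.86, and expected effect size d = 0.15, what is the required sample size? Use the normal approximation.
n = 411

Sample size formula (one-sample t-test, normal approximation):
n = ((z_α + z_β) / d)²

z_α = 1.960 (for α = 0.025, one-sided)
z_β = 1.080 (for power = 0.86)
d = 0.15

n = ((1.960 + 1.080) / 0.15)²
n = (20.267)²
n ≈ 410.75
Round up to the next whole number: n = 411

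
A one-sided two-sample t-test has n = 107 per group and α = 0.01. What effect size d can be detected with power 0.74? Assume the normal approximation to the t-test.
d ≈ 0.41

Minimum detectable effect (two-sample t-test, normal approximation):
d = (z_α + z_β) / √(n/2)
d = (2.326 + 0.643) / √(107/2)
d = 2.970 / 7.314
d ≈ 0.41

By Cohen's convention (0.2 small / 0.5 medium / 0.8 large): small effect.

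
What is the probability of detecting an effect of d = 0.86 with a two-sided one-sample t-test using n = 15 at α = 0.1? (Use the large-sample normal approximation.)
Power ≈ 0.95

Power calculation (one-sample t-test, normal approximation):
z_β = d · √n - z_{α/2}
z_β = 0.86 · √15 - 1.645
z_β = 0.86 · 3.873 - 1.645
z_β = 1.686

Power = Φ(z_β) = Φ(1.686) ≈ 0.954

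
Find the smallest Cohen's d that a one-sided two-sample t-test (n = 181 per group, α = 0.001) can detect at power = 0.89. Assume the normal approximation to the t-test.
d ≈ 0.45

Minimum detectable effect (two-sample t-test, normal approximation):
d = (z_α + z_β) / √(n/2)
d = (3.090 + 1.227) / √(181/2)
d = 4.317 / 9.513
d ≈ 0.45

By Cohen's convention (0.2 small / 0.5 medium / 0.8 large): small effect.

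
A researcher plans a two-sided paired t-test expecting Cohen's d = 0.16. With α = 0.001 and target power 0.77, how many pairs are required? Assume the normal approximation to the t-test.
n = 635 pairs

Sample size formula (paired t-test, normal approximation):
n = ((z_{α/2} + z_β) / d)²

z_{α/2} = 3.291 (for α = 0.001, two-sided)
z_β = 0.739 (for power = 0.77)
d = 0.16

n = ((3.291 + 0.739) / 0.16)²
n = (25.188)²
n ≈ 634.44
Round up to the next whole number: n = 635 pairs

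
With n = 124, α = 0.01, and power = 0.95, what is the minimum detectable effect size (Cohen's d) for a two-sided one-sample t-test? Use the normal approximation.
d ≈ 0.38

Minimum detectable effect (one-sample t-test, normal approximation):
d = (z_{α/2} + z_β) / √n
d = (2.576 + 1.645) / √124
d = 4.221 / 11.136
d ≈ 0.38

By Cohen's convention (0.2 small / 0.5 medium / 0.8 large): small effect.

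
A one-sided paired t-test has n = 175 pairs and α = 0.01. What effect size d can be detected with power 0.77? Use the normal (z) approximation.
d ≈ 0.23

Minimum detectable effect (paired t-test, normal approximation):
d = (z_α + z_β) / √n
d = (2.326 + 0.739) / √175
d = 3.065 / 13.229
d ≈ 0.23

By Cohen's convention (0.2 small / 0.5 medium / 0.8 large): small effect.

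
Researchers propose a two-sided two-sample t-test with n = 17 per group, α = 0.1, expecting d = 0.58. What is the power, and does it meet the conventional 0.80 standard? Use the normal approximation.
Power ≈ 0.52; the study is underpowered (power < 0.80)

Power calculation (two-sample t-test, normal approximation):
z_β = d · √(n/2) - z_{α/2}
z_β = 0.58 · √(17/2) - 1.645
z_β = 0.58 · 2.915 - 1.645
z_β = 0.046

Power = Φ(z_β) = Φ(0.046) ≈ 0.518

Effect size d = 0.58 is medium by Cohen's convention (0.2/0.5/0.8).

Threshold: power ≥ 0.80 is conventionally adequate.
Power ≈ 0.52 → the study is underpowered (power < 0.80).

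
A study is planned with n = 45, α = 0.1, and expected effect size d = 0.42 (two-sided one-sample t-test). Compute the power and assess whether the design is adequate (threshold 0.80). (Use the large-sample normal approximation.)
Power ≈ 0.88; the study is adequately powered (power ≥ 0.80)

Power calculation (one-sample t-test, normal approximation):
z_β = d · √n - z_{α/2}
z_β = 0.42 · √45 - 1.645
z_β = 0.42 · 6.708 - 1.645
z_β = 1.173

Power = Φ(z_β) = Φ(1.173) ≈ 0.880

Effect size d = 0.42 is small by Cohen's convention (0.2/0.5/0.8).

Threshold: power ≥ 0.80 is conventionally adequate.
Power ≈ 0.88 → the study is adequately powered (power ≥ 0.80).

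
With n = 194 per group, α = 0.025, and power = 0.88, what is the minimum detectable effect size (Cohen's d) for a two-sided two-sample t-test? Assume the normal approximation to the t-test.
d ≈ 0.35

Minimum detectable effect (two-sample t-test, normal approximation):
d = (z_{α/2} + z_β) / √(n/2)
d = (2.241 + 1.175) / √(194/2)
d = 3.416 / 9.849
d ≈ 0.35

By Cohen's convention (0.2 small / 0.5 medium / 0.8 large): small effect.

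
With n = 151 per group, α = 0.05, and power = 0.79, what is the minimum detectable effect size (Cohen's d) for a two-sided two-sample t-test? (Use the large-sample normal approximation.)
d ≈ 0.32

Minimum detectable effect (two-sample t-test, normal approximation):
d = (z_{α/2} + z_β) / √(n/2)
d = (1.960 + 0.806) / √(151/2)
d = 2.766 / 8.689
d ≈ 0.32

By Cohen's convention (0.2 small / 0.5 medium / 0.8 large): small effect.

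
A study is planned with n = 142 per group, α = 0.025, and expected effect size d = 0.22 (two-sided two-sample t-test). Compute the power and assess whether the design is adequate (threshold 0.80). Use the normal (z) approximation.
Power ≈ 0.35; the study is underpowered (power < 0.80)

Power calculation (two-sample t-test, normal approximation):
z_β = d · √(n/2) - z_{α/2}
z_β = 0.22 · √(142/2) - 2.241
z_β = 0.22 · 8.426 - 2.241
z_β = -0.388

Power = Φ(z_β) = Φ(-0.388) ≈ 0.349

Effect size d = 0.22 is small by Cohen's convention (0.2/0.5/0.8).

Threshold: power ≥ 0.80 is conventionally adequate.
Power ≈ 0.35 → the study is underpowered (power < 0.80).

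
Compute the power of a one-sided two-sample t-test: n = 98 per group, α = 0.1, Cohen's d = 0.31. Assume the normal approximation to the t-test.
Power ≈ 0.81

Power calculation (two-sample t-test, normal approximation):
z_β = d · √(n/2) - z_α
z_β = 0.31 · √(98/2) - 1.282
z_β = 0.31 · 7.000 - 1.282
z_β = 0.888

Power = Φ(z_β) = Φ(0.888) ≈ 0.813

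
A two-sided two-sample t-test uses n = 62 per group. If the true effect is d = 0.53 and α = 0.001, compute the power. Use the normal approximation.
Power ≈ 0.37

Power calculation (two-sample t-test, normal approximation):
z_β = d · √(n/2) - z_{α/2}
z_β = 0.53 · √(62/2) - 3.291
z_β = 0.53 · 5.568 - 3.291
z_β = -0.340

Power = Φ(z_β) = Φ(-0.340) ≈ 0.367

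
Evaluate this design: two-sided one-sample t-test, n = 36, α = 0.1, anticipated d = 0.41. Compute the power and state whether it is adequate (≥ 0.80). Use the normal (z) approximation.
Power ≈ 0.79; the study is underpowered (power < 0.80)

Power calculation (one-sample t-test, normal approximation):
z_β = d · √n - z_{α/2}
z_β = 0.41 · √36 - 1.645
z_β = 0.41 · 6.000 - 1.645
z_β = 0.815

Power = Φ(z_β) = Φ(0.815) ≈ 0.793

Effect size d = 0.41 is small by Cohen's convention (0.2/0.5/0.8).

Threshold: power ≥ 0.80 is conventionally adequate.
Power ≈ 0.79 → the study is underpowered (power < 0.80).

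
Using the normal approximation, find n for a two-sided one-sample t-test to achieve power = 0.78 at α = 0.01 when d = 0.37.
n = 82

Sample size formula (one-sample t-test, normal approximation):
n = ((z_{α/2} + z_β) / d)²

z_{α/2} = 2.576 (for α = 0.01, two-sided)
z_β = 0.772 (for power = 0.78)
d = 0.37

n = ((2.576 + 0.772) / 0.37)²
n = (9.049)²
n ≈ 81.88
Round up to the next whole number: n = 82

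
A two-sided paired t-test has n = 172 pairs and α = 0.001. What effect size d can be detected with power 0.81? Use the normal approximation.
d ≈ 0.32

Minimum detectable effect (paired t-test, normal approximation):
d = (z_{α/2} + z_β) / √n
d = (3.291 + 0.878) / √172
d = 4.168 / 13.115
d ≈ 0.32

By Cohen's convention (0.2 small / 0.5 medium / 0.8 large): small effect.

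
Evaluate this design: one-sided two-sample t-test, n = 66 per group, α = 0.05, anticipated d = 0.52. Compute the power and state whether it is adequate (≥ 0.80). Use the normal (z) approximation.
Power ≈ 0.91; the study is adequately powered (power ≥ 0.80)

Power calculation (two-sample t-test, normal approximation):
z_β = d · √(n/2) - z_α
z_β = 0.52 · √(66/2) - 1.645
z_β = 0.52 · 5.745 - 1.645
z_β = 1.342

Power = Φ(z_β) = Φ(1.342) ≈ 0.910

Effect size d = 0.52 is medium by Cohen's convention (0.2/0.5/0.8).

Threshold: power ≥ 0.80 is conventionally adequate.
Power ≈ 0.91 → the study is adequately powered (power ≥ 0.80).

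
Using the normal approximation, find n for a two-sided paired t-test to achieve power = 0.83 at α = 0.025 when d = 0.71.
n = 21 pairs

Sample size formula (paired t-test, normal approximation):
n = ((z_{α/2} + z_β) / d)²

z_{α/2} = 2.241 (for α = 0.025, two-sided)
z_β = 0.954 (for power = 0.83)
d = 0.71

n = ((2.241 + 0.954) / 0.71)²
n = (4.500)²
n ≈ 20.25
Round up to the next whole number: n = 21 pairs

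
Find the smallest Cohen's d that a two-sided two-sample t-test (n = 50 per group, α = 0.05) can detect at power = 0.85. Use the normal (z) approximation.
d ≈ 0.60

Minimum detectable effect (two-sample t-test, normal approximation):
d = (z_{α/2} + z_β) / √(n/2)
d = (1.960 + 1.036) / √(50/2)
d = 2.996 / 5.000
d ≈ 0.60

By Cohen's convention (0.2 small / 0.5 medium / 0.8 large): medium effect.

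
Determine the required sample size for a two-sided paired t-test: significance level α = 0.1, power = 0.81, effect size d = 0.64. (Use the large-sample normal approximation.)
n = 16 pairs

Sample size formula (paired t-test, normal approximation):
n = ((z_{α/2} + z_β) / d)²

z_{α/2} = 1.645 (for α = 0.1, two-sided)
z_β = 0.878 (for power = 0.81)
d = 0.64

n = ((1.645 + 0.878) / 0.64)²
n = (3.942)²
n ≈ 15.54
Round up to the next whole number: n = 16 pairs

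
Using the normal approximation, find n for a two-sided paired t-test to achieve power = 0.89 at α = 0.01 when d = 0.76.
n = 26 pairs

Sample size formula (paired t-test, normal approximation):
n = ((z_{α/2} + z_β) / d)²

z_{α/2} = 2.576 (for α = 0.01, two-sided)
z_β = 1.227 (for power = 0.89)
d = 0.76

n = ((2.576 + 1.227) / 0.76)²
n = (5.004)²
n ≈ 25.04
Round up to the next whole number: n = 26 pairs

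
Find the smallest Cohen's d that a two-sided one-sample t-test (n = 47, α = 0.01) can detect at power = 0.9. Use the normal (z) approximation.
d ≈ 0.56

Minimum detectable effect (one-sample t-test, normal approximation):
d = (z_{α/2} + z_β) / √n
d = (2.576 + 1.282) / √47
d = 3.857 / 6.856
d ≈ 0.56

By Cohen's convention (0.2 small / 0.5 medium / 0.8 large): medium effect.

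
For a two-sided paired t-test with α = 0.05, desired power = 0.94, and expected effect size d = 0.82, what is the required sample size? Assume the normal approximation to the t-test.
n = 19 pairs

Sample size formula (paired t-test, normal approximation):
n = ((z_{α/2} + z_β) / d)²

z_{α/2} = 1.960 (for α = 0.05, two-sided)
z_β = 1.555 (for power = 0.94)
d = 0.82

n = ((1.960 + 1.555) / 0.82)²
n = (4.287)²
n ≈ 18.38
Round up to the next whole number: n = 19 pairs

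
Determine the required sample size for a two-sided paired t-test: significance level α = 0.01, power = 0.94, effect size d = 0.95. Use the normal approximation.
n = 19 pairs

Sample size formula (paired t-test, normal approximation):
n = ((z_{α/2} + z_β) / d)²

z_{α/2} = 2.576 (for α = 0.01, two-sided)
z_β = 1.555 (for power = 0.94)
d = 0.95

n = ((2.576 + 1.555) / 0.95)²
n = (4.348)²
n ≈ 18.91
Round up to the next whole number: n = 19 pairs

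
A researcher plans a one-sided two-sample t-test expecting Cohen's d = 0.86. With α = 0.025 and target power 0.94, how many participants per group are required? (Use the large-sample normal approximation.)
n = 34 per group

Sample size formula (two-sample t-test, normal approximation):
n = 2 · ((z_α + z_β) / d)²

z_α = 1.960 (for α = 0.025, one-sided)
z_β = 1.555 (for power = 0.94)
d = 0.86

n = 2 · ((1.960 + 1.555) / 0.86)²
n = 2 · (4.087)²
n ≈ 33.41
Round up to the next whole number: n = 34 per group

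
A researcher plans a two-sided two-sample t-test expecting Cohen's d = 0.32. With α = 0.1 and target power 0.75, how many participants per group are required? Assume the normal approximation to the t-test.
n = 106 per group

Sample size formula (two-sample t-test, normal approximation):
n = 2 · ((z_{α/2} + z_β) / d)²

z_{α/2} = 1.645 (for α = 0.1, two-sided)
z_β = 0.674 (for power = 0.75)
d = 0.32

n = 2 · ((1.645 + 0.674) / 0.32)²
n = 2 · (7.247)²
n ≈ 105.04
Round up to the next whole number: n = 106 per group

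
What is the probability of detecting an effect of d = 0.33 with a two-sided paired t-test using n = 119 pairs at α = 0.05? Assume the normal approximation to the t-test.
Power ≈ 0.95

Power calculation (paired t-test, normal approximation):
z_β = d · √n - z_{α/2}
z_β = 0.33 · √119 - 1.960
z_β = 0.33 · 10.909 - 1.960
z_β = 1.640

Power = Φ(z_β) = Φ(1.640) ≈ 0.949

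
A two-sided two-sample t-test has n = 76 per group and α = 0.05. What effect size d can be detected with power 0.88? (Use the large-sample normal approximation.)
d ≈ 0.51

Minimum detectable effect (two-sample t-test, normal approximation):
d = (z_{α/2} + z_β) / √(n/2)
d = (1.960 + 1.175) / √(76/2)
d = 3.135 / 6.164
d ≈ 0.51

By Cohen's convention (0.2 small / 0.5 medium / 0.8 large): medium effect.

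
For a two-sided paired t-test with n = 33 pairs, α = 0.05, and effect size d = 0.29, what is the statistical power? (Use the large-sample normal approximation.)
Power ≈ 0.38

Power calculation (paired t-test, normal approximation):
z_β = d · √n - z_{α/2}
z_β = 0.29 · √33 - 1.960
z_β = 0.29 · 5.745 - 1.960
z_β = -0.294

Power = Φ(z_β) = Φ(-0.294) ≈ 0.384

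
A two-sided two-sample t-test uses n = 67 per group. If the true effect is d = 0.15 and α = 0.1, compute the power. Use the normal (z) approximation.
Power ≈ 0.22

Power calculation (two-sample t-test, normal approximation):
z_β = d · √(n/2) - z_{α/2}
z_β = 0.15 · √(67/2) - 1.645
z_β = 0.15 · 5.788 - 1.645
z_β = -0.777

Power = Φ(z_β) = Φ(-0.777) ≈ 0.219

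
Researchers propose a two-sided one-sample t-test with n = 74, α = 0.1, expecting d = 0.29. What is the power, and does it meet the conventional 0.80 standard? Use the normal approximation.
Power ≈ 0.80; the study is adequately powered (power ≥ 0.80)

Power calculation (one-sample t-test, normal approximation):
z_β = d · √n - z_{α/2}
z_β = 0.29 · √74 - 1.645
z_β = 0.29 · 8.602 - 1.645
z_β = 0.850

Power = Φ(z_β) = Φ(0.850) ≈ 0.802

Effect size d = 0.29 is small by Cohen's convention (0.2/0.5/0.8).

Threshold: power ≥ 0.80 is conventionally adequate.
Power ≈ 0.80 → the study is adequately powered (power ≥ 0.80).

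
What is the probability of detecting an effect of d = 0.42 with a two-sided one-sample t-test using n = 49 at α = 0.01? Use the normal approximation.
Power ≈ 0.64

Power calculation (one-sample t-test, normal approximation):
z_β = d · √n - z_{α/2}
z_β = 0.42 · √49 - 2.576
z_β = 0.42 · 7.000 - 2.576
z_β = 0.364

Power = Φ(z_β) = Φ(0.364) ≈ 0.642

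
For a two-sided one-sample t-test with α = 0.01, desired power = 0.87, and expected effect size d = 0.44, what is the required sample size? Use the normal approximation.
n = 71

Sample size formula (one-sample t-test, normal approximation):
n = ((z_{α/2} + z_β) / d)²

z_{α/2} = 2.576 (for α = 0.01, two-sided)
z_β = 1.126 (for power = 0.87)
d = 0.44

n = ((2.576 + 1.126) / 0.44)²
n = (8.414)²
n ≈ 70.80
Round up to the next whole number: n = 71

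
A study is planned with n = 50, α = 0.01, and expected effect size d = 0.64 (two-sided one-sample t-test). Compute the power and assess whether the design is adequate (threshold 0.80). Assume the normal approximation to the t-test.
Power ≈ 0.97; the study is adequately powered (power ≥ 0.80)

Power calculation (one-sample t-test, normal approximation):
z_β = d · √n - z_{α/2}
z_β = 0.64 · √50 - 2.576
z_β = 0.64 · 7.071 - 2.576
z_β = 1.950

Power = Φ(z_β) = Φ(1.950) ≈ 0.974

Effect size d = 0.64 is medium by Cohen's convention (0.2/0.5/0.8).

Threshold: power ≥ 0.80 is conventionally adequate.
Power ≈ 0.97 → the study is adequately powered (power ≥ 0.80).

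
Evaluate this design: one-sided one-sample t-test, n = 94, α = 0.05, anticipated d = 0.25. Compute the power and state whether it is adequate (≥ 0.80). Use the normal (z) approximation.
Power ≈ 0.78; the study is underpowered (power < 0.80)

Power calculation (one-sample t-test, normal approximation):
z_β = d · √n - z_α
z_β = 0.25 · √94 - 1.645
z_β = 0.25 · 9.695 - 1.645
z_β = 0.779

Power = Φ(z_β) = Φ(0.779) ≈ 0.782

Effect size d = 0.25 is small by Cohen's convention (0.2/0.5/0.8).

Threshold: power ≥ 0.80 is conventionally adequate.
Power ≈ 0.78 → the study is underpowered (power < 0.80).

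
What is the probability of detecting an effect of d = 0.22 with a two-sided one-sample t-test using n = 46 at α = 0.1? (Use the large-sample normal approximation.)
Power ≈ 0.44

Power calculation (one-sample t-test, normal approximation):
z_β = d · √n - z_{α/2}
z_β = 0.22 · √46 - 1.645
z_β = 0.22 · 6.782 - 1.645
z_β = -0.153

Power = Φ(z_β) = Φ(-0.153) ≈ 0.439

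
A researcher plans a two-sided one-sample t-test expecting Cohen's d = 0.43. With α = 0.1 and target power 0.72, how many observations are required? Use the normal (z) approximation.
n = 27

Sample size formula (one-sample t-test, normal approximation):
n = ((z_{α/2} + z_β) / d)²

z_{α/2} = 1.645 (for α = 0.1, two-sided)
z_β = 0.583 (for power = 0.72)
d = 0.43

n = ((1.645 + 0.583) / 0.43)²
n = (5.181)²
n ≈ 26.84
Round up to the next whole number: n = 27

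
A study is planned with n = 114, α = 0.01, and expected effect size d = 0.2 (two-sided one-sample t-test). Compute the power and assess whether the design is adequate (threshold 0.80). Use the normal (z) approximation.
Power ≈ 0.33; the study is underpowered (power < 0.80)

Power calculation (one-sample t-test, normal approximation):
z_β = d · √n - z_{α/2}
z_β = 0.2 · √114 - 2.576
z_β = 0.2 · 10.677 - 2.576
z_β = -0.440

Power = Φ(z_β) = Φ(-0.440) ≈ 0.330

Effect size d = 0.2 is small by Cohen's convention (0.2/0.5/0.8).

Threshold: power ≥ 0.80 is conventionally adequate.
Power ≈ 0.33 → the study is underpowered (power < 0.80).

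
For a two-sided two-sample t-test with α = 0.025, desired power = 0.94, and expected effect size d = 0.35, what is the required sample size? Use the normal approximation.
n = 236 per group

Sample size formula (two-sample t-test, normal approximation):
n = 2 · ((z_{α/2} + z_β) / d)²

z_{α/2} = 2.241 (for α = 0.025, two-sided)
z_β = 1.555 (for power = 0.94)
d = 0.35

n = 2 · ((2.241 + 1.555) / 0.35)²
n = 2 · (10.846)²
n ≈ 235.27
Round up to the next whole number: n = 236 per group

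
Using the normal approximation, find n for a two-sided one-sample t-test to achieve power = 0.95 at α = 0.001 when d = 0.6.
n = 68

Sample size formula (one-sample t-test, normal approximation):
n = ((z_{α/2} + z_β) / d)²

z_{α/2} = 3.291 (for α = 0.001, two-sided)
z_β = 1.645 (for power = 0.95)
d = 0.6

n = ((3.291 + 1.645) / 0.6)²
n = (8.227)²
n ≈ 67.68
Round up to the next whole number: n = 68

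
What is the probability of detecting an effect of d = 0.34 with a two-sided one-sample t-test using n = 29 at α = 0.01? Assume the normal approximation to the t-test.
Power ≈ 0.23

Power calculation (one-sample t-test, normal approximation):
z_β = d · √n - z_{α/2}
z_β = 0.34 · √29 - 2.576
z_β = 0.34 · 5.385 - 2.576
z_β = -0.745

Power = Φ(z_β) = Φ(-0.745) ≈ 0.228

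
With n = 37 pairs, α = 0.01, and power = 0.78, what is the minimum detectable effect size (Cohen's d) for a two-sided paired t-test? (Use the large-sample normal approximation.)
d ≈ 0.55

Minimum detectable effect (paired t-test, normal approximation):
d = (z_{α/2} + z_β) / √n
d = (2.576 + 0.772) / √37
d = 3.348 / 6.083
d ≈ 0.55

By Cohen's convention (0.2 small / 0.5 medium / 0.8 large): medium effect.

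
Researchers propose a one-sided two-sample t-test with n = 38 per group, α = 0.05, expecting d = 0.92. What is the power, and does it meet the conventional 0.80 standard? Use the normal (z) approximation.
Power ≈ 0.99; the study is adequately powered (power ≥ 0.80)

Power calculation (two-sample t-test, normal approximation):
z_β = d · √(n/2) - z_α
z_β = 0.92 · √(38/2) - 1.645
z_β = 0.92 · 4.359 - 1.645
z_β = 2.365

Power = Φ(z_β) = Φ(2.365) ≈ 0.991

Effect size d = 0.92 is large by Cohen's convention (0.2/0.5/0.8).

Threshold: power ≥ 0.80 is conventionally adequate.
Power ≈ 0.99 → the study is adequately powered (power ≥ 0.80).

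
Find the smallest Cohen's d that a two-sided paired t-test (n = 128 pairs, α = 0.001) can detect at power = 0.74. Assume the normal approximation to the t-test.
d ≈ 0.35

Minimum detectable effect (paired t-test, normal approximation):
d = (z_{α/2} + z_β) / √n
d = (3.291 + 0.643) / √128
d = 3.934 / 11.314
d ≈ 0.35

By Cohen's convention (0.2 small / 0.5 medium / 0.8 large): small effect.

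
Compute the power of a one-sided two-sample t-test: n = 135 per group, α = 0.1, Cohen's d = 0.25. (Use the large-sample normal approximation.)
Power ≈ 0.78

Power calculation (two-sample t-test, normal approximation):
z_β = d · √(n/2) - z_α
z_β = 0.25 · √(135/2) - 1.282
z_β = 0.25 · 8.216 - 1.282
z_β = 0.772

Power = Φ(z_β) = Φ(0.772) ≈ 0.780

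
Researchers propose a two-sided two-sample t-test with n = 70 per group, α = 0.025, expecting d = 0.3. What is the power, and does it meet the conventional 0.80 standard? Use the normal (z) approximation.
Power ≈ 0.32; the study is underpowered (power < 0.80)

Power calculation (two-sample t-test, normal approximation):
z_β = d · √(n/2) - z_{α/2}
z_β = 0.3 · √(70/2) - 2.241
z_β = 0.3 · 5.916 - 2.241
z_β = -0.467

Power = Φ(z_β) = Φ(-0.467) ≈ 0.320

Effect size d = 0.3 is small by Cohen's convention (0.2/0.5/0.8).

Threshold: power ≥ 0.80 is conventionally adequate.
Power ≈ 0.32 → the study is underpowered (power < 0.80).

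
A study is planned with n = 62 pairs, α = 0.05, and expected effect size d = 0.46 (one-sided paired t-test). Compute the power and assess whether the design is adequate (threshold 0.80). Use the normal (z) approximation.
Power ≈ 0.98; the study is adequately powered (power ≥ 0.80)

Power calculation (paired t-test, normal approximation):
z_β = d · √n - z_α
z_β = 0.46 · √62 - 1.645
z_β = 0.46 · 7.874 - 1.645
z_β = 1.977

Power = Φ(z_β) = Φ(1.977) ≈ 0.976

Effect size d = 0.46 is small by Cohen's convention (0.2/0.5/0.8).

Threshold: power ≥ 0.80 is conventionally adequate.
Power ≈ 0.98 → the study is adequately powered (power ≥ 0.80).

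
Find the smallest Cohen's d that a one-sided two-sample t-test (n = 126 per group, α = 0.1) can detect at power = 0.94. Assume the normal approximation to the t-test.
d ≈ 0.36

Minimum detectable effect (two-sample t-test, normal approximation):
d = (z_α + z_β) / √(n/2)
d = (1.282 + 1.555) / √(126/2)
d = 2.836 / 7.937
d ≈ 0.36

By Cohen's convention (0.2 small / 0.5 medium / 0.8 large): small effect.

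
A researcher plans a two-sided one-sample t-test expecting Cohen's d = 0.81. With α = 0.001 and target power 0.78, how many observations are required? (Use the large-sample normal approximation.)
n = 26

Sample size formula (one-sample t-test, normal approximation):
n = ((z_{α/2} + z_β) / d)²

z_{α/2} = 3.291 (for α = 0.001, two-sided)
z_β = 0.772 (for power = 0.78)
d = 0.81

n = ((3.291 + 0.772) / 0.81)²
n = (5.016)²
n ≈ 25.16
Round up to the next whole number: n = 26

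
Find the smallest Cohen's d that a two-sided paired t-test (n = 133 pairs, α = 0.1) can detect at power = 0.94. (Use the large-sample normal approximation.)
d ≈ 0.28

Minimum detectable effect (paired t-test, normal approximation):
d = (z_{α/2} + z_β) / √n
d = (1.645 + 1.555) / √133
d = 3.200 / 11.533
d ≈ 0.28

By Cohen's convention (0.2 small / 0.5 medium / 0.8 large): small effect.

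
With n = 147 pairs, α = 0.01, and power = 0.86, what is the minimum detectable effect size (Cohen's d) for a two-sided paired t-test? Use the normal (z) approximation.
d ≈ 0.30

Minimum detectable effect (paired t-test, normal approximation):
d = (z_{α/2} + z_β) / √n
d = (2.576 + 1.080) / √147
d = 3.656 / 12.124
d ≈ 0.30

By Cohen's convention (0.2 small / 0.5 medium / 0.8 large): small effect.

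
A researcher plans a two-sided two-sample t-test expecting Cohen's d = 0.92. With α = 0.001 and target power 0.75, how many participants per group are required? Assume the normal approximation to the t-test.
n = 38 per group

Sample size formula (two-sample t-test, normal approximation):
n = 2 · ((z_{α/2} + z_β) / d)²

z_{α/2} = 3.291 (for α = 0.001, two-sided)
z_β = 0.674 (for power = 0.75)
d = 0.92

n = 2 · ((3.291 + 0.674) / 0.92)²
n = 2 · (4.310)²
n ≈ 37.15
Round up to the next whole number: n = 38 per group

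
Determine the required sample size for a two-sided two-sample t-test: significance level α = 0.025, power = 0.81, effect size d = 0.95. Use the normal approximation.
n = 22 per group

Sample size formula (two-sample t-test, normal approximation):
n = 2 · ((z_{α/2} + z_β) / d)²

z_{α/2} = 2.241 (for α = 0.025, two-sided)
z_β = 0.878 (for power = 0.81)
d = 0.95

n = 2 · ((2.241 + 0.878) / 0.95)²
n = 2 · (3.283)²
n ≈ 21.56
Round up to the next whole number: n = 22 per group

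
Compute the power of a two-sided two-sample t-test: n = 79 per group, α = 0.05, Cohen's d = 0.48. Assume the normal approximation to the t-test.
Power ≈ 0.85

Power calculation (two-sample t-test, normal approximation):
z_β = d · √(n/2) - z_{α/2}
z_β = 0.48 · √(79/2) - 1.960
z_β = 0.48 · 6.285 - 1.960
z_β = 1.057

Power = Φ(z_β) = Φ(1.057) ≈ 0.855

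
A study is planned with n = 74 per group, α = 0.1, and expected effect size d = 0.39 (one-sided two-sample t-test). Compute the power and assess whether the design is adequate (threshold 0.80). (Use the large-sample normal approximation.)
Power ≈ 0.86; the study is adequately powered (power ≥ 0.80)

Power calculation (two-sample t-test, normal approximation):
z_β = d · √(n/2) - z_α
z_β = 0.39 · √(74/2) - 1.282
z_β = 0.39 · 6.083 - 1.282
z_β = 1.091

Power = Φ(z_β) = Φ(1.091) ≈ 0.862

Effect size d = 0.39 is small by Cohen's convention (0.2/0.5/0.8).

Threshold: power ≥ 0.80 is conventionally adequate.
Power ≈ 0.86 → the study is adequately powered (power ≥ 0.80).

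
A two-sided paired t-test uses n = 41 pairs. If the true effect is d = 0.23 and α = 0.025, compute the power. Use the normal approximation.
Power ≈ 0.22

Power calculation (paired t-test, normal approximation):
z_β = d · √n - z_{α/2}
z_β = 0.23 · √41 - 2.241
z_β = 0.23 · 6.403 - 2.241
z_β = -0.769

Power = Φ(z_β) = Φ(-0.769) ≈ 0.221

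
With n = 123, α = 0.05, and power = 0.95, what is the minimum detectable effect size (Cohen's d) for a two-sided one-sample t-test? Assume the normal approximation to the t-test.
d ≈ 0.33

Minimum detectable effect (one-sample t-test, normal approximation):
d = (z_{α/2} + z_β) / √n
d = (1.960 + 1.645) / √123
d = 3.605 / 11.091
d ≈ 0.33

By Cohen's convention (0.2 small / 0.5 medium / 0.8 large): small effect.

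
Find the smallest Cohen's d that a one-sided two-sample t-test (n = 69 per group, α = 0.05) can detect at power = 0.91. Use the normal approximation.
d ≈ 0.51

Minimum detectable effect (two-sample t-test, normal approximation):
d = (z_α + z_β) / √(n/2)
d = (1.645 + 1.341) / √(69/2)
d = 2.986 / 5.874
d ≈ 0.51

By Cohen's convention (0.2 small / 0.5 medium / 0.8 large): medium effect.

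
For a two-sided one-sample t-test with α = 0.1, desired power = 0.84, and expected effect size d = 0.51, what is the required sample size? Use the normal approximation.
n = 27

Sample size formula (one-sample t-test, normal approximation):
n = ((z_{α/2} + z_β) / d)²

z_{α/2} = 1.645 (for α = 0.1, two-sided)
z_β = 0.994 (for power = 0.84)
d = 0.51

n = ((1.645 + 0.994) / 0.51)²
n = (5.175)²
n ≈ 26.78
Round up to the next whole number: n = 27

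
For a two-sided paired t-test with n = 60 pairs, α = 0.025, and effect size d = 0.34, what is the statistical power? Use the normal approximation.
Power ≈ 0.65

Power calculation (paired t-test, normal approximation):
z_β = d · √n - z_{α/2}
z_β = 0.34 · √60 - 2.241
z_β = 0.34 · 7.746 - 2.241
z_β = 0.392

Power = Φ(z_β) = Φ(0.392) ≈ 0.653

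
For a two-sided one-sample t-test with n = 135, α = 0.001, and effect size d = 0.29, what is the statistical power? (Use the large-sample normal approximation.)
Power ≈ 0.53

Power calculation (one-sample t-test, normal approximation):
z_β = d · √n - z_{α/2}
z_β = 0.29 · √135 - 3.291
z_β = 0.29 · 11.619 - 3.291
z_β = 0.079

Power = Φ(z_β) = Φ(0.079) ≈ 0.531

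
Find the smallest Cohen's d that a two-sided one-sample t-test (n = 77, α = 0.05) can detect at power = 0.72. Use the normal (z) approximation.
d ≈ 0.29

Minimum detectable effect (one-sample t-test, normal approximation):
d = (z_{α/2} + z_β) / √n
d = (1.960 + 0.583) / √77
d = 2.543 / 8.775
d ≈ 0.29

By Cohen's convention (0.2 small / 0.5 medium / 0.8 large): small effect.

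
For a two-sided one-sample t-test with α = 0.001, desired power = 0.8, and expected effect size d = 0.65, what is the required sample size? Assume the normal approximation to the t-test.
n = 41

Sample size formula (one-sample t-test, normal approximation):
n = ((z_{α/2} + z_β) / d)²

z_{α/2} = 3.291 (for α = 0.001, two-sided)
z_β = 0.842 (for power = 0.8)
d = 0.65

n = ((3.291 + 0.842) / 0.65)²
n = (6.358)²
n ≈ 40.42
Round up to the next whole number: n = 41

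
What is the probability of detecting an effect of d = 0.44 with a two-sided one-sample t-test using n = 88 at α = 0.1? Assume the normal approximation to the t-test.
Power ≈ 0.99

Power calculation (one-sample t-test, normal approximation):
z_β = d · √n - z_{α/2}
z_β = 0.44 · √88 - 1.645
z_β = 0.44 · 9.381 - 1.645
z_β = 2.483

Power = Φ(z_β) = Φ(2.483) ≈ 0.993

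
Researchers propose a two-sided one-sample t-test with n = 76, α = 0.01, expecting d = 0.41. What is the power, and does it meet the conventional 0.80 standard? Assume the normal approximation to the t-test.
Power ≈ 0.84; the study is adequately powered (power ≥ 0.80)

Power calculation (one-sample t-test, normal approximation):
z_β = d · √n - z_{α/2}
z_β = 0.41 · √76 - 2.576
z_β = 0.41 · 8.718 - 2.576
z_β = 0.998

Power = Φ(z_β) = Φ(0.998) ≈ 0.841

Effect size d = 0.41 is small by Cohen's convention (0.2/0.5/0.8).

Threshold: power ≥ 0.80 is conventionally adequate.
Power ≈ 0.84 → the study is adequately powered (power ≥ 0.80).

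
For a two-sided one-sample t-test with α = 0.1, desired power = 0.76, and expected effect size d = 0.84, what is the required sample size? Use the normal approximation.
n = 8

Sample size formula (one-sample t-test, normal approximation):
n = ((z_{α/2} + z_β) / d)²

z_{α/2} = 1.645 (for α = 0.1, two-sided)
z_β = 0.706 (for power = 0.76)
d = 0.84

n = ((1.645 + 0.706) / 0.84)²
n = (2.799)²
n ≈ 7.83
Round up to the next whole number: n = 8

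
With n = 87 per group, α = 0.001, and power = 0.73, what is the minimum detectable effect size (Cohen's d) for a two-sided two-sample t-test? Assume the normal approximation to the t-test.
d ≈ 0.59

Minimum detectable effect (two-sample t-test, normal approximation):
d = (z_{α/2} + z_β) / √(n/2)
d = (3.291 + 0.613) / √(87/2)
d = 3.903 / 6.595
d ≈ 0.59

By Cohen's convention (0.2 small / 0.5 medium / 0.8 large): medium effect.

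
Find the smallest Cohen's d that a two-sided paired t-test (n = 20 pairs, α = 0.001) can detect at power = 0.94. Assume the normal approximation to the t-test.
d ≈ 1.08

Minimum detectable effect (paired t-test, normal approximation):
d = (z_{α/2} + z_β) / √n
d = (3.291 + 1.555) / √20
d = 4.845 / 4.472
d ≈ 1.08

By Cohen's convention (0.2 small / 0.5 medium / 0.8 large): large effect.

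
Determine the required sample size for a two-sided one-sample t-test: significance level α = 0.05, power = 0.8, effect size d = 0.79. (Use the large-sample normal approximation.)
n = 13

Sample size formula (one-sample t-test, normal approximation):
n = ((z_{α/2} + z_β) / d)²

z_{α/2} = 1.960 (for α = 0.05, two-sided)
z_β = 0.842 (for power = 0.8)
d = 0.79

n = ((1.960 + 0.842) / 0.79)²
n = (3.547)²
n ≈ 12.58
Round up to the next whole number: n = 13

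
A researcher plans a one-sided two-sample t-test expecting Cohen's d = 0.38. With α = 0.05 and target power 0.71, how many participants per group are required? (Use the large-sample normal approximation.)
n = 67 per group

Sample size formula (two-sample t-test, normal approximation):
n = 2 · ((z_α + z_β) / d)²

z_α = 1.645 (for α = 0.05, one-sided)
z_β = 0.553 (for power = 0.71)
d = 0.38

n = 2 · ((1.645 + 0.553) / 0.38)²
n = 2 · (5.784)²
n ≈ 66.91
Round up to the next whole number: n = 67 per group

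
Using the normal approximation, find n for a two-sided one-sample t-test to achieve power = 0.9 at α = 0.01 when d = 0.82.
n = 23

Sample size formula (one-sample t-test, normal approximation):
n = ((z_{α/2} + z_β) / d)²

z_{α/2} = 2.576 (for α = 0.01, two-sided)
z_β = 1.282 (for power = 0.9)
d = 0.82

n = ((2.576 + 1.282) / 0.82)²
n = (4.705)²
n ≈ 22.14
Round up to the next whole number: n = 23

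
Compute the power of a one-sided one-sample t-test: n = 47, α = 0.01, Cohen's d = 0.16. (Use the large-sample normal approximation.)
Power ≈ 0.11

Power calculation (one-sample t-test, normal approximation):
z_β = d · √n - z_α
z_β = 0.16 · √47 - 2.326
z_β = 0.16 · 6.856 - 2.326
z_β = -1.229

Power = Φ(z_β) = Φ(-1.229) ≈ 0.109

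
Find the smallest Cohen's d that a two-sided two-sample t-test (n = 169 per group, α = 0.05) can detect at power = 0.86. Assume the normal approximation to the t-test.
d ≈ 0.33

Minimum detectable effect (two-sample t-test, normal approximation):
d = (z_{α/2} + z_β) / √(n/2)
d = (1.960 + 1.080) / √(169/2)
d = 3.040 / 9.192
d ≈ 0.33

By Cohen's convention (0.2 small / 0.5 medium / 0.8 large): small effect.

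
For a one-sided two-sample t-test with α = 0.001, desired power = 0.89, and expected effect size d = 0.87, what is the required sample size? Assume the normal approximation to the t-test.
n = 50 per group

Sample size formula (two-sample t-test, normal approximation):
n = 2 · ((z_α + z_β) / d)²

z_α = 3.090 (for α = 0.001, one-sided)
z_β = 1.227 (for power = 0.89)
d = 0.87

n = 2 · ((3.090 + 1.227) / 0.87)²
n = 2 · (4.962)²
n ≈ 49.24
Round up to the next whole number: n = 50 per group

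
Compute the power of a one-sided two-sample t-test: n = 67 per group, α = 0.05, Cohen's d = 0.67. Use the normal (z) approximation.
Power ≈ 0.99

Power calculation (two-sample t-test, normal approximation):
z_β = d · √(n/2) - z_α
z_β = 0.67 · √(67/2) - 1.645
z_β = 0.67 · 5.788 - 1.645
z_β = 2.233

Power = Φ(z_β) = Φ(2.233) ≈ 0.987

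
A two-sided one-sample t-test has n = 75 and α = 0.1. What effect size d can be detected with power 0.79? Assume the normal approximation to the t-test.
d ≈ 0.28

Minimum detectable effect (one-sample t-test, normal approximation):
d = (z_{α/2} + z_β) / √n
d = (1.645 + 0.806) / √75
d = 2.451 / 8.660
d ≈ 0.28

By Cohen's convention (0.2 small / 0.5 medium / 0.8 large): small effect.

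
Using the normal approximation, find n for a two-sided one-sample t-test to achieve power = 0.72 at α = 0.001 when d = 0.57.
n = 47

Sample size formula (one-sample t-test, normal approximation):
n = ((z_{α/2} + z_β) / d)²

z_{α/2} = 3.291 (for α = 0.001, two-sided)
z_β = 0.583 (for power = 0.72)
d = 0.57

n = ((3.291 + 0.583) / 0.57)²
n = (6.796)²
n ≈ 46.19
Round up to the next whole number: n = 47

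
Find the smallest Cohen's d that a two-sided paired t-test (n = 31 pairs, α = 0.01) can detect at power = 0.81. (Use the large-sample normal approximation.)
d ≈ 0.62

Minimum detectable effect (paired t-test, normal approximation):
d = (z_{α/2} + z_β) / √n
d = (2.576 + 0.878) / √31
d = 3.454 / 5.568
d ≈ 0.62

By Cohen's convention (0.2 small / 0.5 medium / 0.8 large): medium effect.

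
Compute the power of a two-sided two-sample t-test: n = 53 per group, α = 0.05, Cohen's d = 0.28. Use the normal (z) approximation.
Power ≈ 0.30

Power calculation (two-sample t-test, normal approximation):
z_β = d · √(n/2) - z_{α/2}
z_β = 0.28 · √(53/2) - 1.960
z_β = 0.28 · 5.148 - 1.960
z_β = -0.519

Power = Φ(z_β) = Φ(-0.519) ≈ 0.302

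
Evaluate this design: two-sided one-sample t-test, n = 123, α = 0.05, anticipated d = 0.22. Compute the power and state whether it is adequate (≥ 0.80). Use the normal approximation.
Power ≈ 0.68; the study is underpowered (power < 0.80)

Power calculation (one-sample t-test, normal approximation):
z_β = d · √n - z_{α/2}
z_β = 0.22 · √123 - 1.960
z_β = 0.22 · 11.091 - 1.960
z_β = 0.480

Power = Φ(z_β) = Φ(0.480) ≈ 0.684

Effect size d = 0.22 is small by Cohen's convention (0.2/0.5/0.8).

Threshold: power ≥ 0.80 is conventionally adequate.
Power ≈ 0.68 → the study is underpowered (power < 0.80).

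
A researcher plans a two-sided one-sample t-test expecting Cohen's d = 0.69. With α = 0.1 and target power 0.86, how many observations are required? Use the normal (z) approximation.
n = 16

Sample size formula (one-sample t-test, normal approximation):
n = ((z_{α/2} + z_β) / d)²

z_{α/2} = 1.645 (for α = 0.1, two-sided)
z_β = 1.080 (for power = 0.86)
d = 0.69

n = ((1.645 + 1.080) / 0.69)²
n = (3.949)²
n ≈ 15.59
Round up to the next whole number: n = 16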